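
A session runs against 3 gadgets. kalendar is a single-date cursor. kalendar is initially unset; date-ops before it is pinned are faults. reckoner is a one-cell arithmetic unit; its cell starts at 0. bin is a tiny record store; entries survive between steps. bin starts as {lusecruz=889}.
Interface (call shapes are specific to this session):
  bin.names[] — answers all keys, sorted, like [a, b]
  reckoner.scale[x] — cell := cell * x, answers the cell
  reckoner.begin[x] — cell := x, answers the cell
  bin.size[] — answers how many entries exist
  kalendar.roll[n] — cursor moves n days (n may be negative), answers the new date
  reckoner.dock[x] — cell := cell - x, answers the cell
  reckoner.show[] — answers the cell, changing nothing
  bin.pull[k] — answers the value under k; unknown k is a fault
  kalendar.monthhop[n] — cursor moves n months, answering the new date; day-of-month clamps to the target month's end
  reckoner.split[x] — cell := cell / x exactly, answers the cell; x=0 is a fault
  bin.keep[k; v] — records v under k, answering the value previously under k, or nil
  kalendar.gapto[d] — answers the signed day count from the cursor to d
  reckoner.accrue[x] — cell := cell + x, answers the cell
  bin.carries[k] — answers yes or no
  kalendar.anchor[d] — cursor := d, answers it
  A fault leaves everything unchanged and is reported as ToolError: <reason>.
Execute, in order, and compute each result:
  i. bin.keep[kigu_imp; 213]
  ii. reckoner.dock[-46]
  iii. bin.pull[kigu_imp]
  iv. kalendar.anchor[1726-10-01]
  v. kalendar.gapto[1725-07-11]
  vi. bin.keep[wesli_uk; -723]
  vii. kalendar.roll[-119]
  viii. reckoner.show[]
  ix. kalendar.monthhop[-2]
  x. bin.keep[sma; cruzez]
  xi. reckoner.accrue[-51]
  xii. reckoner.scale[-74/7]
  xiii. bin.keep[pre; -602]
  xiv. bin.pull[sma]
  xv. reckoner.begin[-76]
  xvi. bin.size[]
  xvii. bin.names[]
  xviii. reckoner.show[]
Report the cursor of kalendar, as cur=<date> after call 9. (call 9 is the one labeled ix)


>>> bin.keep k=kigu_imp v=213
= nil
>>> reckoner.dock x=-46
= 46
>>> bin.pull k=kigu_imp
= 213
>>> kalendar.anchor d=1726-10-01
= 1726-10-01
>>> kalendar.gapto d=1725-07-11
= -447
>>> bin.keep k=wesli_uk v=-723
= nil
>>> kalendar.roll n=-119
= 1726-06-04
>>> reckoner.show
= 46
>>> kalendar.monthhop n=-2
= 1726-04-04
>>> bin.keep k=sma v=cruzez
= nil
>>> reckoner.accrue x=-51
= -5
>>> reckoner.scale x=-74/7
= 370/7
>>> bin.keep k=pre v=-602
= nil
>>> bin.pull k=sma
= cruzez
>>> reckoner.begin x=-76
= -76
>>> bin.size
= 5
>>> bin.names
= [kigu_imp, lusecruz, pre, sma, wesli_uk]
>>> reckoner.show
= -76

Answer: cur=1726-04-04


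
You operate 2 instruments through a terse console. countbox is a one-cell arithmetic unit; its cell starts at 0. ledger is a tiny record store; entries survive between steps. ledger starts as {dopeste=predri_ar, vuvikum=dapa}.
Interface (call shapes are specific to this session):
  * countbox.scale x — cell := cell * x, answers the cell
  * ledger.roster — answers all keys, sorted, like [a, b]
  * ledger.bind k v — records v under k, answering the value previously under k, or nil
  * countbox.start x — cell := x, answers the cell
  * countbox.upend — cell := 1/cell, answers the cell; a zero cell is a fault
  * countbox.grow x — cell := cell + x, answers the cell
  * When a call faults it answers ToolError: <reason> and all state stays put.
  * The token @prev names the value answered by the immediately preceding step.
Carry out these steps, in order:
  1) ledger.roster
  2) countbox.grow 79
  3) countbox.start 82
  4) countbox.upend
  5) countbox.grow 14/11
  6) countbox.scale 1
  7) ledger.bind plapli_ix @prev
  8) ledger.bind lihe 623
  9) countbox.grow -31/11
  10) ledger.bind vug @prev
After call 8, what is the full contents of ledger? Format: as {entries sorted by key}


Answer: {dopeste=predri_ar, lihe=623, plapli_ix=1159/902, vuvikum=dapa}

Derivation:
Next I call ledger.roster(), → [dopeste, vuvikum].
I try countbox.grow(x='79'), and see 79.
I invoke countbox.start(x='82'), and get 82.
I use countbox.upend(), yielding 1/82.
Using countbox.grow(x='14/11'), giving 1159/902.
I run countbox.scale(x='1'), and see 1159/902.
Then ledger.bind(k='plapli_ix', v='@prev'), and observe nil.
Next I call ledger.bind(k='lihe', v='623'), and see nil.
Then countbox.grow(x='-31/11'), — result: -1383/902.
Then ledger.bind(k='vug', v='@prev'): nil.


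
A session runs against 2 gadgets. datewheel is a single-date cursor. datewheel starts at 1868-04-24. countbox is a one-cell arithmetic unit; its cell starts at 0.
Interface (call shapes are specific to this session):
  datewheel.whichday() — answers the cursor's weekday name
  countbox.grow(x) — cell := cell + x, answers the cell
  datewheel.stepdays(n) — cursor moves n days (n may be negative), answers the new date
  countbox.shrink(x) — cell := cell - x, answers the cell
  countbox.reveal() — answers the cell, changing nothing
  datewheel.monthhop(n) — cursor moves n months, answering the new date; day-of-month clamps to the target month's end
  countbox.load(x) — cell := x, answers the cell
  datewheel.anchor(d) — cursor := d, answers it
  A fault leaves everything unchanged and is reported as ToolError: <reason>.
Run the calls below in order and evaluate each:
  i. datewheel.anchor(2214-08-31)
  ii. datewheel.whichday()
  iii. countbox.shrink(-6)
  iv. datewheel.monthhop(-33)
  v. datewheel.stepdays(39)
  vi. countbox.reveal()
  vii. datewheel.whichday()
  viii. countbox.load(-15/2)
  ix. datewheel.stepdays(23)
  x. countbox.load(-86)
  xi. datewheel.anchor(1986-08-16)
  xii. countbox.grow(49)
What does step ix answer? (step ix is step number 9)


Answer: 2212-01-31

Derivation:
==> datewheel.anchor(d: 2214-08-31)
<== 2214-08-31
==> datewheel.whichday()
<== Wednesday
==> countbox.shrink(x: -6)
<== 6
==> datewheel.monthhop(n: -33)
<== 2211-11-30
==> datewheel.stepdays(n: 39)
<== 2212-01-08
==> countbox.reveal()
<== 6
==> datewheel.whichday()
<== Wednesday
==> countbox.load(x: -15/2)
<== -15/2
==> datewheel.stepdays(n: 23)
<== 2212-01-31
==> countbox.load(x: -86)
<== -86
==> datewheel.anchor(d: 1986-08-16)
<== 1986-08-16
==> countbox.grow(x: 49)
<== -37


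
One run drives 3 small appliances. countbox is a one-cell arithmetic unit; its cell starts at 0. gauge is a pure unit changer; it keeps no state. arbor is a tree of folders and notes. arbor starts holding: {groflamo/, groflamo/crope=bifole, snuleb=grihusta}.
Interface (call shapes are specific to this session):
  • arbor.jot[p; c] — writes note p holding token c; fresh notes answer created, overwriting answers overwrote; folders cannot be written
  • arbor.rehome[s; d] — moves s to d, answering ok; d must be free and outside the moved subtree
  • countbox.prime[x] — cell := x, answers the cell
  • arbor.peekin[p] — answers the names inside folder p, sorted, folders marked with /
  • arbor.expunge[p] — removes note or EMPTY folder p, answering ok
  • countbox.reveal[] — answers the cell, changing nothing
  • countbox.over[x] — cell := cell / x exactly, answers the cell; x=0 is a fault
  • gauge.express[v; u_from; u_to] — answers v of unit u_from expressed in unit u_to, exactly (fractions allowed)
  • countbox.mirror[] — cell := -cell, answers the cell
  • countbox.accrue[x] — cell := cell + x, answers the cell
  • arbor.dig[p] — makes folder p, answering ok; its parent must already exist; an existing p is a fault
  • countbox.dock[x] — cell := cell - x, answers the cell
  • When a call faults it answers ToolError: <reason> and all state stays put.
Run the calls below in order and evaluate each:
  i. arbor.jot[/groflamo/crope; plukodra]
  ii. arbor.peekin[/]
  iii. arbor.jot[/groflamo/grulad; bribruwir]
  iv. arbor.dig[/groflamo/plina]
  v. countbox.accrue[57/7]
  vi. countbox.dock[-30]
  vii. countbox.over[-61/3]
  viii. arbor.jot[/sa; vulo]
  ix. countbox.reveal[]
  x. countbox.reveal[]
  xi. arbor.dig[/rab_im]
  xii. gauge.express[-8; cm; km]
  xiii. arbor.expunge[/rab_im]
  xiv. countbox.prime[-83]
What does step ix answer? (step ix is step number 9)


I use jot(p→/groflamo/crope, c→plukodra), which returns overwrote.
Using peekin(p→/), which returns [groflamo/, snuleb].
I try jot(p→/groflamo/grulad, c→bribruwir), and observe created.
I try dig(p→/groflamo/plina), and see ok.
Now I run accrue(x→57/7), and see 57/7.
Now I run dock(x→-30), which returns 267/7.
Next I call over(x→-61/3), which returns -801/427.
Invoking jot(p→/sa, c→vulo): created.
Calling reveal, — result: -801/427.
Next I call reveal, and see -801/427.
I invoke dig(p→/rab_im), — result: ok.
I run express(v→-8, u_from→cm, u_to→km), yielding -1/12500.
Now I run expunge(p→/rab_im): ok.
I invoke prime(x→-83), giving -83.

Answer: -801/427


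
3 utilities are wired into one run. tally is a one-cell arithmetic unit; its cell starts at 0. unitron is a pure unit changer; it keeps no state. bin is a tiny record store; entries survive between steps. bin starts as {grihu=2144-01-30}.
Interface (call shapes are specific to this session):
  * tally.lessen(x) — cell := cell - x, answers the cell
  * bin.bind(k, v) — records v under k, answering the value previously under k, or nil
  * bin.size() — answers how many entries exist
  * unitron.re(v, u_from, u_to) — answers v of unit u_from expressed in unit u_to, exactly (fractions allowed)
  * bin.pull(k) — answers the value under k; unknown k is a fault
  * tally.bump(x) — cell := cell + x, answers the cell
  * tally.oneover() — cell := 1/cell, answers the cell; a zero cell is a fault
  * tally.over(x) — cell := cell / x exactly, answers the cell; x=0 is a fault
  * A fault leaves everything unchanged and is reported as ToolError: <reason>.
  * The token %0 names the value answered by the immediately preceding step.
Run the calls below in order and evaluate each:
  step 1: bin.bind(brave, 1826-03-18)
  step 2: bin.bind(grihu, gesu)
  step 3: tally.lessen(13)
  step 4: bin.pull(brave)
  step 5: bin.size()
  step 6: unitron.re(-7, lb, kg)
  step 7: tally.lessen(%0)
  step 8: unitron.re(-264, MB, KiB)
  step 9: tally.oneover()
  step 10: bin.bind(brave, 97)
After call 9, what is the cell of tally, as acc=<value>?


→ bind(k='brave', v='1826-03-18')
← nil
→ bind(k='grihu', v='gesu')
← 2144-01-30
→ lessen(x='13')
← -13
→ pull(k='brave')
← 1826-03-18
→ size()
← 2
→ re(v='-7', u_from='lb', u_to='kg')
← -317514659/100000000
→ lessen(x='%0')
← -982485341/100000000
→ re(v='-264', u_from='MB', u_to='KiB')
← -515625/2
→ oneover()
← -100000000/982485341
→ bind(k='brave', v='97')
← 1826-03-18

Answer: acc=-100000000/982485341


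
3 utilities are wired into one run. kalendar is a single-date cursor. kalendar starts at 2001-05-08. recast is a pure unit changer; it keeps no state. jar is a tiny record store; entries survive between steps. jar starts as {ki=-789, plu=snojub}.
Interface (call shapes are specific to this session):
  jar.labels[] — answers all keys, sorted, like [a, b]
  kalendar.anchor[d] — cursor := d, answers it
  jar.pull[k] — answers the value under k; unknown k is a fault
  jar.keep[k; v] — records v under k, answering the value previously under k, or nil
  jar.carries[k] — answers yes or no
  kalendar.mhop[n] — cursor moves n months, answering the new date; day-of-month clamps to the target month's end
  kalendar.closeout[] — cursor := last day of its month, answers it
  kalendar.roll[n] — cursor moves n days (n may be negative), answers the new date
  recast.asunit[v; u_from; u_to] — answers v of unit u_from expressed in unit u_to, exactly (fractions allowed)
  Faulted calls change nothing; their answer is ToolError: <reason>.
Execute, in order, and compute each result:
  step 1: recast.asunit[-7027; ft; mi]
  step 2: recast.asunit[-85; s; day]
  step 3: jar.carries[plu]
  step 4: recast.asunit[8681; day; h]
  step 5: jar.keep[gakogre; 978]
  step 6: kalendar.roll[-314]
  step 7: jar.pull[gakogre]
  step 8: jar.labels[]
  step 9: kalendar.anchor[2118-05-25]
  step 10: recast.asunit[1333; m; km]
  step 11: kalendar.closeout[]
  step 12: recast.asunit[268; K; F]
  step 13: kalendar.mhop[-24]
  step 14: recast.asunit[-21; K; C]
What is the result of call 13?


! 1. recast.asunit(-7027, ft, mi) ~> -7027/5280
! 2. recast.asunit(-85, s, day) ~> -17/17280
! 3. jar.carries(plu) ~> yes
! 4. recast.asunit(8681, day, h) ~> 208344
! 5. jar.keep(gakogre, 978) ~> nil
! 6. kalendar.roll(-314) ~> 2000-06-28
! 7. jar.pull(gakogre) ~> 978
! 8. jar.labels() ~> [gakogre, ki, plu]
! 9. kalendar.anchor(2118-05-25) ~> 2118-05-25
! 10. recast.asunit(1333, m, km) ~> 1333/1000
! 11. kalendar.closeout() ~> 2118-05-31
! 12. recast.asunit(268, K, F) ~> 2273/100
! 13. kalendar.mhop(-24) ~> 2116-05-31
! 14. recast.asunit(-21, K, C) ~> -5883/20

Answer: 2116-05-31


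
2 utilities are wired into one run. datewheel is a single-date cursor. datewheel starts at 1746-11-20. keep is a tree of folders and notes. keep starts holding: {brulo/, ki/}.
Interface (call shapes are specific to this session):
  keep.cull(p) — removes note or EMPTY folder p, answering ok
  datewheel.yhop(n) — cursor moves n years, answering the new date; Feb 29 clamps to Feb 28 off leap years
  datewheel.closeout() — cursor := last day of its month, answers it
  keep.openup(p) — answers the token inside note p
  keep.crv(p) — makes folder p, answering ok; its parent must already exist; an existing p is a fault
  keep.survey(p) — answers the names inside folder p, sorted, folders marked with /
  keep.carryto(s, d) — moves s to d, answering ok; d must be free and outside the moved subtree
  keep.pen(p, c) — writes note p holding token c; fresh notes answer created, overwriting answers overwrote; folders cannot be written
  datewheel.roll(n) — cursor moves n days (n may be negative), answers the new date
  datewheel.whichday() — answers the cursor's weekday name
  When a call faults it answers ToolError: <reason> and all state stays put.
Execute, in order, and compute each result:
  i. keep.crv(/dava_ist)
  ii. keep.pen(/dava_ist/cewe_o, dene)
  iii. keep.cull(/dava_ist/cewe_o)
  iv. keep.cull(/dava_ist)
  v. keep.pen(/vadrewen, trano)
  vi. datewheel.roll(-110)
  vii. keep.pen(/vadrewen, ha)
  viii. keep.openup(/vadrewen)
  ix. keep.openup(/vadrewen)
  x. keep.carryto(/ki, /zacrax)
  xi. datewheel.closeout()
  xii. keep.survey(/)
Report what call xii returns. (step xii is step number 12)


Answer: [brulo/, vadrewen, zacrax/]

Derivation:
Invoking keep.crv using /dava_ist, and observe ok.
Using keep.pen using /dava_ist/cewe_o, dene, giving created.
Next I call keep.cull using /dava_ist/cewe_o, giving ok.
I invoke keep.cull using /dava_ist, yielding ok.
Now I run keep.pen using /vadrewen, trano, and get created.
Next I call datewheel.roll using -110, — result: 1746-08-02.
Next I call keep.pen using /vadrewen, ha, which returns overwrote.
I try keep.openup using /vadrewen, giving ha.
Then keep.openup using /vadrewen, — result: ha.
Calling keep.carryto using /ki, /zacrax, which returns ok.
I call datewheel.closeout(), → 1746-08-31.
I call keep.survey using /, and see [brulo/, vadrewen, zacrax/].


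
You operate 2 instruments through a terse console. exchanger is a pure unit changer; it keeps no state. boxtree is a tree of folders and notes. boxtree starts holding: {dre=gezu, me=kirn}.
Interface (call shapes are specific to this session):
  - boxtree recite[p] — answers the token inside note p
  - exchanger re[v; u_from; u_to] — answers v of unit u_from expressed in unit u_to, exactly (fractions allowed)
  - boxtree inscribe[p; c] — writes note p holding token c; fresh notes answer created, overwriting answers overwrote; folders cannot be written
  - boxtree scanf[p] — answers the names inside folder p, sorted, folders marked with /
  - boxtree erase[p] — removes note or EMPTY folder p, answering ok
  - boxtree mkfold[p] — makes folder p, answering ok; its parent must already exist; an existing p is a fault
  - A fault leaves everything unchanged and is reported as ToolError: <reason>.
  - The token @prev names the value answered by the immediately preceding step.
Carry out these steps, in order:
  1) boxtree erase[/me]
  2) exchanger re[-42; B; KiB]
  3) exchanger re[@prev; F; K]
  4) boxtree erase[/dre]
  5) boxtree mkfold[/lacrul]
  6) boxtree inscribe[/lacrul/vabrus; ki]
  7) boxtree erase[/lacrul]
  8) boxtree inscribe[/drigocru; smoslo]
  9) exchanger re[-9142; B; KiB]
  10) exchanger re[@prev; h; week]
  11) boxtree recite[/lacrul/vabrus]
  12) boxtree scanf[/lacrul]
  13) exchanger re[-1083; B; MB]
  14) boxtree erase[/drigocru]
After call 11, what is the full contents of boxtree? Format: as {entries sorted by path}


% boxtree erase p=/me
[out] ok
% exchanger re v=-42 u_from=B u_to=KiB
[out] -21/512
% exchanger re v=@prev u_from=F u_to=K
[out] 5883251/23040
% boxtree erase p=/dre
[out] ok
% boxtree mkfold p=/lacrul
[out] ok
% boxtree inscribe p=/lacrul/vabrus c=ki
[out] created
% boxtree erase p=/lacrul
[out] ToolError: not empty
% boxtree inscribe p=/drigocru c=smoslo
[out] created
% exchanger re v=-9142 u_from=B u_to=KiB
[out] -4571/512
% exchanger re v=@prev u_from=h u_to=week
[out] -653/12288
% boxtree recite p=/lacrul/vabrus
[out] ki
% boxtree scanf p=/lacrul
[out] [vabrus]
% exchanger re v=-1083 u_from=B u_to=MB
[out] -1083/1000000
% boxtree erase p=/drigocru
[out] ok

Answer: {drigocru=smoslo, lacrul/, lacrul/vabrus=ki}


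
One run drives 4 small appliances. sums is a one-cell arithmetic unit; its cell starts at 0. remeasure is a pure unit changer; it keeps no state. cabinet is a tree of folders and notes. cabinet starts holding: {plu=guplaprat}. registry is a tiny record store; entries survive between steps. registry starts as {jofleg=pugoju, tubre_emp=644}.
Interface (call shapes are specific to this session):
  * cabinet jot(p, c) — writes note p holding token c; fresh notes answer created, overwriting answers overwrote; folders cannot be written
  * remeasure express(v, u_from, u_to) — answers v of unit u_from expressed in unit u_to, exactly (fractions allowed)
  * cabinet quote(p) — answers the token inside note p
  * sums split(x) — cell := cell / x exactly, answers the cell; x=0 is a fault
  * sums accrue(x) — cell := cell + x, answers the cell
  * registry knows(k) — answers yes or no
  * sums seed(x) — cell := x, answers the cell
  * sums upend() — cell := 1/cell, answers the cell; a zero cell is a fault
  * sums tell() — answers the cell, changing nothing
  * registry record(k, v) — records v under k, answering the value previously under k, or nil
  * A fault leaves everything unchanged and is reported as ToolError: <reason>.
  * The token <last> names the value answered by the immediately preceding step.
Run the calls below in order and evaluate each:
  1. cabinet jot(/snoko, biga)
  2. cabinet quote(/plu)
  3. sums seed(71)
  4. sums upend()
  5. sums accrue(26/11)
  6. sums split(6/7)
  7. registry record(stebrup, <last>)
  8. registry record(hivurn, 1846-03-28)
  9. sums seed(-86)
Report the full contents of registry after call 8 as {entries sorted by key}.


-- cabinet jot(p: /snoko, c: biga) ~> created
-- cabinet quote(p: /plu) ~> guplaprat
-- sums seed(x: 71) ~> 71
-- sums upend() ~> 1/71
-- sums accrue(x: 26/11) ~> 1857/781
-- sums split(x: 6/7) ~> 4333/1562
-- registry record(k: stebrup, v: <last>) ~> nil
-- registry record(k: hivurn, v: 1846-03-28) ~> nil
-- sums seed(x: -86) ~> -86

Answer: {hivurn=1846-03-28, jofleg=pugoju, stebrup=4333/1562, tubre_emp=644}


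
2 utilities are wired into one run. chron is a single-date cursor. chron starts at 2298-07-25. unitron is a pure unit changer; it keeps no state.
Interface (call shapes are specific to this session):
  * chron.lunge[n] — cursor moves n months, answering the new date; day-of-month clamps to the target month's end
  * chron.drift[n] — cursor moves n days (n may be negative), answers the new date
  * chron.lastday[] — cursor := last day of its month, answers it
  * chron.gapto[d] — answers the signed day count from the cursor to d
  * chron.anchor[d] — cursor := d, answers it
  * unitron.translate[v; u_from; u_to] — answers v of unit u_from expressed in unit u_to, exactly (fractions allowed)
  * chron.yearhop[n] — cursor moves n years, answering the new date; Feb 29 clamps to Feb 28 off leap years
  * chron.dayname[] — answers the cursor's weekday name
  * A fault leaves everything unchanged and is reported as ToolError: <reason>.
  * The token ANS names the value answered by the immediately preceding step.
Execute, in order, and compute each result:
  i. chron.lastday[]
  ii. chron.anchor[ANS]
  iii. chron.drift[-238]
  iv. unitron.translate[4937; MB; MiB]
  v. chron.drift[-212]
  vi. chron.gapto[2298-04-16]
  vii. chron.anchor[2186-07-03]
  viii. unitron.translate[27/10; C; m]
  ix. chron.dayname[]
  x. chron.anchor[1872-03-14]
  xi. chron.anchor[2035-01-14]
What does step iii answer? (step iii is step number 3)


$ lastday
  2298-07-31
$ anchor ANS
  2298-07-31
$ drift -238
  2297-12-05
$ translate 4937 MB MiB
  77140625/16384
$ drift -212
  2297-05-07
$ gapto 2298-04-16
  344
$ anchor 2186-07-03
  2186-07-03
$ translate 27/10 C m
  ToolError: incompatible units
$ dayname
  Monday
$ anchor 1872-03-14
  1872-03-14
$ anchor 2035-01-14
  2035-01-14

Answer: 2297-12-05


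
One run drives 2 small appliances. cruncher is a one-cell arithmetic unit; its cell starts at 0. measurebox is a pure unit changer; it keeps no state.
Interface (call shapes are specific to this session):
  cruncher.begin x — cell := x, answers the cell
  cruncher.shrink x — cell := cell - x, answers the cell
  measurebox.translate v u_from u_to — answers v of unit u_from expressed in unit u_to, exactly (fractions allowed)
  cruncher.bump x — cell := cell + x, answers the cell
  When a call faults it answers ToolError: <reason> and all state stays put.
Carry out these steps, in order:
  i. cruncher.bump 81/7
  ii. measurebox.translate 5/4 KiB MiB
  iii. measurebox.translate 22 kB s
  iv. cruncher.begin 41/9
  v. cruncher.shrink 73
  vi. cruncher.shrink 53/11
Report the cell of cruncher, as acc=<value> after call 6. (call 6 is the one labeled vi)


I run cruncher.bump on x=81/7, yielding 81/7.
I call measurebox.translate on v=5/4, u_from=KiB, u_to=MiB, which returns 5/4096.
I try measurebox.translate on v=22, u_from=kB, u_to=s, and observe ToolError: incompatible units.
Calling cruncher.begin on x=41/9: 41/9.
Next I call cruncher.shrink on x=73, giving -616/9.
I run cruncher.shrink on x=53/11, and see -7253/99.

Answer: acc=-7253/99


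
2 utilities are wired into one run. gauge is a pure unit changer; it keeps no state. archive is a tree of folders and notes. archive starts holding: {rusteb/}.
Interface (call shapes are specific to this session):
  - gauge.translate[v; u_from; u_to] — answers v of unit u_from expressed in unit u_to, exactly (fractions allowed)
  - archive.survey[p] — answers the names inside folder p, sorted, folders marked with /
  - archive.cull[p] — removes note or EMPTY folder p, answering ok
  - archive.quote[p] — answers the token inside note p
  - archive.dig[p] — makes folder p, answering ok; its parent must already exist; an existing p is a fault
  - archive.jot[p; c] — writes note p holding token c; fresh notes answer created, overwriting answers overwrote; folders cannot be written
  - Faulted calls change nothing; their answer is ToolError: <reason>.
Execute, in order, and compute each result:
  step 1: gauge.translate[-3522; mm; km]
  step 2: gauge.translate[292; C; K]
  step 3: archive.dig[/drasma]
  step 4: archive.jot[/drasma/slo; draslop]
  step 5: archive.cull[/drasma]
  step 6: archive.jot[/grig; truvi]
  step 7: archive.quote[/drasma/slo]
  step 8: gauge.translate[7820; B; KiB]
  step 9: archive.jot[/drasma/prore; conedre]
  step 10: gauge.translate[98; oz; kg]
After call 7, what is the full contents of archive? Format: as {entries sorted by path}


→ translate(v=-3522, u_from=mm, u_to=km)
← -1761/500000
→ translate(v=292, u_from=C, u_to=K)
← 11303/20
→ dig(p=/drasma)
← ok
→ jot(p=/drasma/slo, c=draslop)
← created
→ cull(p=/drasma)
← ToolError: not empty
→ jot(p=/grig, c=truvi)
← created
→ quote(p=/drasma/slo)
← draslop
→ translate(v=7820, u_from=B, u_to=KiB)
← 1955/256
→ jot(p=/drasma/prore, c=conedre)
← created
→ translate(v=98, u_from=oz, u_to=kg)
← 2222602613/800000000

Answer: {drasma/, drasma/slo=draslop, grig=truvi, rusteb/}


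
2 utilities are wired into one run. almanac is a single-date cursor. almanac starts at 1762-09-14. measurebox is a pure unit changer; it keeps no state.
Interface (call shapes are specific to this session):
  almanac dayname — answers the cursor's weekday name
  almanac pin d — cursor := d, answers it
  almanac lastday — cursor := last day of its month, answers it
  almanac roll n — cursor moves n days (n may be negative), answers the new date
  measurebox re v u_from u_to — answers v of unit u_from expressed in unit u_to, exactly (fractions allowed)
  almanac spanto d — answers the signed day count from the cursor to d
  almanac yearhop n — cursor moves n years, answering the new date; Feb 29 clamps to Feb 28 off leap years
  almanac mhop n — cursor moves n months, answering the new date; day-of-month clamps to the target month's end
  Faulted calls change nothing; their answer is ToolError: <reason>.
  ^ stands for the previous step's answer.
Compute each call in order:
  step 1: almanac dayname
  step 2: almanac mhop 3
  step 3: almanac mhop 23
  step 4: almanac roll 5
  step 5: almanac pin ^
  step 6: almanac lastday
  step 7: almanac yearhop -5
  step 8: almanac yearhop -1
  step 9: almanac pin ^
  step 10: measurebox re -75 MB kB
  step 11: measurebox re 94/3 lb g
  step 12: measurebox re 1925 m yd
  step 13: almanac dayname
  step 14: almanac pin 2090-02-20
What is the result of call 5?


Answer: 1764-11-19

Derivation:
% almanac dayname
= Tuesday
% almanac mhop n=3
= 1762-12-14
% almanac mhop n=23
= 1764-11-14
% almanac roll n=5
= 1764-11-19
% almanac pin d=^
= 1764-11-19
% almanac lastday
= 1764-11-30
% almanac yearhop n=-5
= 1759-11-30
% almanac yearhop n=-1
= 1758-11-30
% almanac pin d=^
= 1758-11-30
% measurebox re v=-75 u_from=MB u_to=kB
= -75000
% measurebox re v=94/3 u_from=lb u_to=g
= 2131884139/150000
% measurebox re v=1925 u_from=m u_to=yd
= 2406250/1143
% almanac dayname
= Thursday
% almanac pin d=2090-02-20
= 2090-02-20


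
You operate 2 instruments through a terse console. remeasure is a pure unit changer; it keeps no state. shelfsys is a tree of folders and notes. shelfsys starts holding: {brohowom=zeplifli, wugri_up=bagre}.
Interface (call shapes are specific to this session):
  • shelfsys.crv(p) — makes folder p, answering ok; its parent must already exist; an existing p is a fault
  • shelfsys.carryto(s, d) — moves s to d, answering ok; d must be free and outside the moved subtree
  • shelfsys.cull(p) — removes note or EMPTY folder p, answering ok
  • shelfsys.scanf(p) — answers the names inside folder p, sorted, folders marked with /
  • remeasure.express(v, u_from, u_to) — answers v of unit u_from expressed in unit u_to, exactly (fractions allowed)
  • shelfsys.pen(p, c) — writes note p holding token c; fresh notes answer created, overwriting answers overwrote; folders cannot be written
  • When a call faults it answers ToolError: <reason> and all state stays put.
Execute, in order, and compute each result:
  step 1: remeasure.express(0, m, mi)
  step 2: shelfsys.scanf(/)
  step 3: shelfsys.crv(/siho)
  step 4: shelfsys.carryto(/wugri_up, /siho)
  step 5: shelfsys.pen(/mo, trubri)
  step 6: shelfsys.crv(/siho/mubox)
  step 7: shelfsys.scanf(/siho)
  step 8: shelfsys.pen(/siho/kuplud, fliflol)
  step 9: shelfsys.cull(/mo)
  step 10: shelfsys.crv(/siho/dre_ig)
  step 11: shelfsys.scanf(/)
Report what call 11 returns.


Answer: [brohowom, siho/, wugri_up]

Derivation:
-> remeasure.express(v=0, u_from=m, u_to=mi)
<- 0
-> shelfsys.scanf(p=/)
<- [brohowom, wugri_up]
-> shelfsys.crv(p=/siho)
<- ok
-> shelfsys.carryto(s=/wugri_up, d=/siho)
<- ToolError: exists
-> shelfsys.pen(p=/mo, c=trubri)
<- created
-> shelfsys.crv(p=/siho/mubox)
<- ok
-> shelfsys.scanf(p=/siho)
<- [mubox/]
-> shelfsys.pen(p=/siho/kuplud, c=fliflol)
<- created
-> shelfsys.cull(p=/mo)
<- ok
-> shelfsys.crv(p=/siho/dre_ig)
<- ok
-> shelfsys.scanf(p=/)
<- [brohowom, siho/, wugri_up]


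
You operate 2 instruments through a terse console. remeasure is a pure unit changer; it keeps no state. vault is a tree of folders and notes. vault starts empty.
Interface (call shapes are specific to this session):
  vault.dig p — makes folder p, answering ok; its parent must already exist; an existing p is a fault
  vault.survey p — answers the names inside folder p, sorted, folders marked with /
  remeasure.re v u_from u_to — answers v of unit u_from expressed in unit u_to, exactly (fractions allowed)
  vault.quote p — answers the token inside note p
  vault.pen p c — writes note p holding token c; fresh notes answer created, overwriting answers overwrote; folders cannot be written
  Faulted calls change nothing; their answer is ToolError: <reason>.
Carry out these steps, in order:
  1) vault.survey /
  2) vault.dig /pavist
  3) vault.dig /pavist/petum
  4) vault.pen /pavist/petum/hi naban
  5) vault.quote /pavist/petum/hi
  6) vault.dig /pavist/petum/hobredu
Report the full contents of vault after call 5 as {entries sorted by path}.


Answer: {pavist/, pavist/petum/, pavist/petum/hi=naban}

Derivation:
! vault.survey(p: /) => []
! vault.dig(p: /pavist) => ok
! vault.dig(p: /pavist/petum) => ok
! vault.pen(p: /pavist/petum/hi, c: naban) => created
! vault.quote(p: /pavist/petum/hi) => naban
! vault.dig(p: /pavist/petum/hobredu) => ok


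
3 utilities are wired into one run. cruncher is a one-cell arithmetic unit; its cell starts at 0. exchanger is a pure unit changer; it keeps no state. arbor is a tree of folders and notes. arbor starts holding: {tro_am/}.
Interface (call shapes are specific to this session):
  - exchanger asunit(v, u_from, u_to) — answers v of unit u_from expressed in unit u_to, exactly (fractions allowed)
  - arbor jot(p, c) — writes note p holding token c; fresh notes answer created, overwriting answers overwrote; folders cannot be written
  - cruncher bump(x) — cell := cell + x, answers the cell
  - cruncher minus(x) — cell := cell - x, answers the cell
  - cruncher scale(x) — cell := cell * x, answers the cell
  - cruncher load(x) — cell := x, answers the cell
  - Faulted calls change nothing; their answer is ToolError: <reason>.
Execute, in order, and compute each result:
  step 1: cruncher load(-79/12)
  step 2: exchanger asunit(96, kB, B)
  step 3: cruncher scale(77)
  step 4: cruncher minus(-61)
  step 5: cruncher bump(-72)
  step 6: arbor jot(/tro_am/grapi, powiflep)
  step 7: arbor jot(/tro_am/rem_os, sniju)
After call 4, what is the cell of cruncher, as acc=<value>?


Answer: acc=-5351/12

Derivation:
$ cruncher load x='-79/12'
:: -79/12
$ exchanger asunit v='96' u_from='kB' u_to='B'
:: 96000
$ cruncher scale x='77'
:: -6083/12
$ cruncher minus x='-61'
:: -5351/12
$ cruncher bump x='-72'
:: -6215/12
$ arbor jot p='/tro_am/grapi' c='powiflep'
:: created
$ arbor jot p='/tro_am/rem_os' c='sniju'
:: created


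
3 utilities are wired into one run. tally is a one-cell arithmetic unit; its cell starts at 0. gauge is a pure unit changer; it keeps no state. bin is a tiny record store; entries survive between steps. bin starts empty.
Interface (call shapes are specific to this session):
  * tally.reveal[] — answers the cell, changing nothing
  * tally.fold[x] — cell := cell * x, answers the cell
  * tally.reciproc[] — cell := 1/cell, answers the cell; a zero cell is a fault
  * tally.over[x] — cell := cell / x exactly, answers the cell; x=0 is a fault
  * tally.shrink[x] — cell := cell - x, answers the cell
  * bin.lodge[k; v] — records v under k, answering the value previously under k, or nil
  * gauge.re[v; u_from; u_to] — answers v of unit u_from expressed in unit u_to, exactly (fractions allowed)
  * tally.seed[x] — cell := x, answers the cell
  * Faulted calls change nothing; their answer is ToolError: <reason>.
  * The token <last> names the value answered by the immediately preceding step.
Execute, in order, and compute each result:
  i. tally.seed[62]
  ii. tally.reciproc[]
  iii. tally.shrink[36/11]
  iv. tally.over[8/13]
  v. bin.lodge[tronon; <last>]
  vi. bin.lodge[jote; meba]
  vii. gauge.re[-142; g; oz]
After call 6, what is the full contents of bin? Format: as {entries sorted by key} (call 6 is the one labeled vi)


~$ seed x=62
  62
~$ reciproc
  1/62
~$ shrink x=36/11
  -2221/682
~$ over x=8/13
  -28873/5456
~$ lodge k=tronon v=<last>
  nil
~$ lodge k=jote v=meba
  nil
~$ re v=-142 u_from=g u_to=oz
  -227200000/45359237

Answer: {jote=meba, tronon=-28873/5456}


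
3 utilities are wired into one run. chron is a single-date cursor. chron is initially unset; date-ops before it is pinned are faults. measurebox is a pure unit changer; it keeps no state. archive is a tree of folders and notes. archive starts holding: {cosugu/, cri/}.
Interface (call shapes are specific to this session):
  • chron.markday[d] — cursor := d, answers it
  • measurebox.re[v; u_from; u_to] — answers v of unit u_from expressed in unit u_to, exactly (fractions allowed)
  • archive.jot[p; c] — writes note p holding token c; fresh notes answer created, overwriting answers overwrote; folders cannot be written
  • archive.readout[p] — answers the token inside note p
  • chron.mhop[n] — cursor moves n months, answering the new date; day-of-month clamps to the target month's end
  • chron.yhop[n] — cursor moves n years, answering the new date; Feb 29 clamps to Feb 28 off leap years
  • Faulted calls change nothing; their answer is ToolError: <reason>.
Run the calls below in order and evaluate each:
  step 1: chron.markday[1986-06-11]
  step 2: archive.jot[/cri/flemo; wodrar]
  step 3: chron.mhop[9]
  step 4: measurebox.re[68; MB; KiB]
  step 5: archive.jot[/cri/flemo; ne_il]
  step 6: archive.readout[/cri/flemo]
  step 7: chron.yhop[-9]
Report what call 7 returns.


CALL chron.markday[d→1986-06-11]
RET  1986-06-11
CALL archive.jot[p→/cri/flemo; c→wodrar]
RET  created
CALL chron.mhop[n→9]
RET  1987-03-11
CALL measurebox.re[v→68; u_from→MB; u_to→KiB]
RET  265625/4
CALL archive.jot[p→/cri/flemo; c→ne_il]
RET  overwrote
CALL archive.readout[p→/cri/flemo]
RET  ne_il
CALL chron.yhop[n→-9]
RET  1978-03-11

Answer: 1978-03-11


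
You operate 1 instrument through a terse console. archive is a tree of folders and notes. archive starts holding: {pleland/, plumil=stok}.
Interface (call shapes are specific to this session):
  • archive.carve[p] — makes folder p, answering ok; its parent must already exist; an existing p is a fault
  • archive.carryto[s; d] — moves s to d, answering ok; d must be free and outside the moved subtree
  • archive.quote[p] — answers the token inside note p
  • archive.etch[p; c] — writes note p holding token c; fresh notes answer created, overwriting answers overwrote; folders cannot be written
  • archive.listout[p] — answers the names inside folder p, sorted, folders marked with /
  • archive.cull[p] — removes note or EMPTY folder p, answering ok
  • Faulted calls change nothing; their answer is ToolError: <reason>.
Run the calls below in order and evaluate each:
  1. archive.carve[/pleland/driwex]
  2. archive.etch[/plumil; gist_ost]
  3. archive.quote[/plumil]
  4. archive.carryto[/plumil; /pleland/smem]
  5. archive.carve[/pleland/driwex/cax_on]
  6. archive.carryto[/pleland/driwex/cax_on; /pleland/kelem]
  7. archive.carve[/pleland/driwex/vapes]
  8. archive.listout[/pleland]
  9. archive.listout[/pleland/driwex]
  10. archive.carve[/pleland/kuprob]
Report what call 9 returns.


Answer: [vapes/]

Derivation:
Step: archive.carve[/pleland/driwex]
Result: ok
Step: archive.etch[/plumil; gist_ost]
Result: overwrote
Step: archive.quote[/plumil]
Result: gist_ost
Step: archive.carryto[/plumil; /pleland/smem]
Result: ok
Step: archive.carve[/pleland/driwex/cax_on]
Result: ok
Step: archive.carryto[/pleland/driwex/cax_on; /pleland/kelem]
Result: ok
Step: archive.carve[/pleland/driwex/vapes]
Result: ok
Step: archive.listout[/pleland]
Result: [driwex/, kelem/, smem]
Step: archive.listout[/pleland/driwex]
Result: [vapes/]
Step: archive.carve[/pleland/kuprob]
Result: ok


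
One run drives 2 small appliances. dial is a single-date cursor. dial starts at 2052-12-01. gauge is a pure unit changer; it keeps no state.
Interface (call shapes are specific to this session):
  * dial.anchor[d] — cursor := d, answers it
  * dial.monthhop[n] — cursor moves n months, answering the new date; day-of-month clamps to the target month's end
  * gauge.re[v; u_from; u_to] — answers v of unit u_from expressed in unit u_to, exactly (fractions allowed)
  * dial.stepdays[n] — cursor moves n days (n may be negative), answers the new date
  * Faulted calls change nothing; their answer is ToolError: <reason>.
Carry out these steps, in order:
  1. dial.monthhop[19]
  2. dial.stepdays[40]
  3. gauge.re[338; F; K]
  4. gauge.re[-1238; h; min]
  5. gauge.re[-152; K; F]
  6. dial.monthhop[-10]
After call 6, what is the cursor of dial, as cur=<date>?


Answer: cur=2053-10-10

Derivation:
>>> dial.monthhop n→19
= 2054-07-01
>>> dial.stepdays n→40
= 2054-08-10
>>> gauge.re v→338 u_from→F u_to→K
= 8863/20
>>> gauge.re v→-1238 u_from→h u_to→min
= -74280
>>> gauge.re v→-152 u_from→K u_to→F
= -73327/100
>>> dial.monthhop n→-10
= 2053-10-10


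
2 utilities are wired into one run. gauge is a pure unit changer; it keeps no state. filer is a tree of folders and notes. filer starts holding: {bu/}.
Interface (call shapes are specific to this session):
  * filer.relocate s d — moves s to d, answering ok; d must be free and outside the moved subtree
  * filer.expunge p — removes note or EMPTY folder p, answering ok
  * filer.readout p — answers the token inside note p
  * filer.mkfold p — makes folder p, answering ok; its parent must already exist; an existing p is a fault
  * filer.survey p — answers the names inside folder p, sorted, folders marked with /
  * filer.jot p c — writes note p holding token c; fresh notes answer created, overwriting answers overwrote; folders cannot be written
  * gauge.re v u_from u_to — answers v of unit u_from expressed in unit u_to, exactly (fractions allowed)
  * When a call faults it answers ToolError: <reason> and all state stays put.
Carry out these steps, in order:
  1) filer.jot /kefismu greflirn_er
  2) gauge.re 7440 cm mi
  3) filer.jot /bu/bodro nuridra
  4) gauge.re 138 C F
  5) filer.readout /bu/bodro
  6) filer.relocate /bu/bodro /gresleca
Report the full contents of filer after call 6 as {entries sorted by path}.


>> filer.jot(p: /kefismu, c: greflirn_er)
<< created
>> gauge.re(v: 7440, u_from: cm, u_to: mi)
<< 775/16764
>> filer.jot(p: /bu/bodro, c: nuridra)
<< created
>> gauge.re(v: 138, u_from: C, u_to: F)
<< 1402/5
>> filer.readout(p: /bu/bodro)
<< nuridra
>> filer.relocate(s: /bu/bodro, d: /gresleca)
<< ok

Answer: {bu/, gresleca=nuridra, kefismu=greflirn_er}


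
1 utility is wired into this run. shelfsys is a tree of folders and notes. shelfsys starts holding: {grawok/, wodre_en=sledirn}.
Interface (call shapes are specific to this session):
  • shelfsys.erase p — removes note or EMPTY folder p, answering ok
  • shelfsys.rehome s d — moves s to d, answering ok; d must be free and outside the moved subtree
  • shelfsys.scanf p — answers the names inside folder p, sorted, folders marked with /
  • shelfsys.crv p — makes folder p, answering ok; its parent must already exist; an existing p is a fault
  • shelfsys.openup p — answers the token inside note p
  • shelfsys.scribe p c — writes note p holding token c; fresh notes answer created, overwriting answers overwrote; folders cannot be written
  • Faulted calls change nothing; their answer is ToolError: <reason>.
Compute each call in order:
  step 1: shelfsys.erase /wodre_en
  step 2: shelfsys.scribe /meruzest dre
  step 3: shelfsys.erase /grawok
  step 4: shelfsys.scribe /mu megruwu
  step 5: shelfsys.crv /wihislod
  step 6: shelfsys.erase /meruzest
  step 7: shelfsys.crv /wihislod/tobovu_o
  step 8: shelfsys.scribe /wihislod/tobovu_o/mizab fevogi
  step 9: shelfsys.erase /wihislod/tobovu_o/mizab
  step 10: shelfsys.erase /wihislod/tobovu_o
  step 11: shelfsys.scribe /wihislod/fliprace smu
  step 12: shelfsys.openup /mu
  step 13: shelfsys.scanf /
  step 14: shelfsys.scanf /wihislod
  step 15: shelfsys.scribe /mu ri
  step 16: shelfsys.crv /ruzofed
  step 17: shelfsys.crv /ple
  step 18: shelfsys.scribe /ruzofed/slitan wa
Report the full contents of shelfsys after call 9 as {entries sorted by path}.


Answer: {mu=megruwu, wihislod/, wihislod/tobovu_o/}

Derivation:
-> shelfsys.erase(p→/wodre_en)
<- ok
-> shelfsys.scribe(p→/meruzest, c→dre)
<- created
-> shelfsys.erase(p→/grawok)
<- ok
-> shelfsys.scribe(p→/mu, c→megruwu)
<- created
-> shelfsys.crv(p→/wihislod)
<- ok
-> shelfsys.erase(p→/meruzest)
<- ok
-> shelfsys.crv(p→/wihislod/tobovu_o)
<- ok
-> shelfsys.scribe(p→/wihislod/tobovu_o/mizab, c→fevogi)
<- created
-> shelfsys.erase(p→/wihislod/tobovu_o/mizab)
<- ok
-> shelfsys.erase(p→/wihislod/tobovu_o)
<- ok
-> shelfsys.scribe(p→/wihislod/fliprace, c→smu)
<- created
-> shelfsys.openup(p→/mu)
<- megruwu
-> shelfsys.scanf(p→/)
<- [mu, wihislod/]
-> shelfsys.scanf(p→/wihislod)
<- [fliprace]
-> shelfsys.scribe(p→/mu, c→ri)
<- overwrote
-> shelfsys.crv(p→/ruzofed)
<- ok
-> shelfsys.crv(p→/ple)
<- ok
-> shelfsys.scribe(p→/ruzofed/slitan, c→wa)
<- created
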